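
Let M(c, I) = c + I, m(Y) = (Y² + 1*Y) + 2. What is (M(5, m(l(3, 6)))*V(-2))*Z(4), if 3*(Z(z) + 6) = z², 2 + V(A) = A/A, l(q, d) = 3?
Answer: 38/3 ≈ 12.667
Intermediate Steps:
V(A) = -1 (V(A) = -2 + A/A = -2 + 1 = -1)
m(Y) = 2 + Y + Y² (m(Y) = (Y² + Y) + 2 = (Y + Y²) + 2 = 2 + Y + Y²)
Z(z) = -6 + z²/3
M(c, I) = I + c
(M(5, m(l(3, 6)))*V(-2))*Z(4) = (((2 + 3 + 3²) + 5)*(-1))*(-6 + (⅓)*4²) = (((2 + 3 + 9) + 5)*(-1))*(-6 + (⅓)*16) = ((14 + 5)*(-1))*(-6 + 16/3) = (19*(-1))*(-⅔) = -19*(-⅔) = 38/3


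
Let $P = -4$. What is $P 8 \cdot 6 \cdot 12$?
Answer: $-2304$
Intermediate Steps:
$P 8 \cdot 6 \cdot 12 = - 4 \cdot 8 \cdot 6 \cdot 12 = \left(-4\right) 48 \cdot 12 = \left(-192\right) 12 = -2304$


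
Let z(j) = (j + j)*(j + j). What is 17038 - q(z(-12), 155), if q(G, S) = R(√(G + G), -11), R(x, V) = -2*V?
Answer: 17016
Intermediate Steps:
z(j) = 4*j² (z(j) = (2*j)*(2*j) = 4*j²)
q(G, S) = 22 (q(G, S) = -2*(-11) = 22)
17038 - q(z(-12), 155) = 17038 - 1*22 = 17038 - 22 = 17016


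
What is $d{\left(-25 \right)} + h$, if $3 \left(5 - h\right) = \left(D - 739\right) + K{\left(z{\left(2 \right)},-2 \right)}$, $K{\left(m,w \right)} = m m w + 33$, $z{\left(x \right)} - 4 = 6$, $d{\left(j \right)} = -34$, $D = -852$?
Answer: $557$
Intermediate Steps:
$z{\left(x \right)} = 10$ ($z{\left(x \right)} = 4 + 6 = 10$)
$K{\left(m,w \right)} = 33 + w m^{2}$ ($K{\left(m,w \right)} = m^{2} w + 33 = w m^{2} + 33 = 33 + w m^{2}$)
$h = 591$ ($h = 5 - \frac{\left(-852 - 739\right) + \left(33 - 2 \cdot 10^{2}\right)}{3} = 5 - \frac{-1591 + \left(33 - 200\right)}{3} = 5 - \frac{-1591 - 167}{3} = 5 - -586 = 5 + 586 = 591$)
$d{\left(-25 \right)} + h = -34 + 591 = 557$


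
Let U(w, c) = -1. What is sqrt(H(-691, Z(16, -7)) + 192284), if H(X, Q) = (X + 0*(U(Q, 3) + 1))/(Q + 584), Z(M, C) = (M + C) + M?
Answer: sqrt(71314061385)/609 ≈ 438.50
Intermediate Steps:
Z(M, C) = C + 2*M (Z(M, C) = (C + M) + M = C + 2*M)
H(X, Q) = X/(584 + Q) (H(X, Q) = (X + 0*(-1 + 1))/(Q + 584) = (X + 0*0)/(584 + Q) = (X + 0)/(584 + Q) = X/(584 + Q))
sqrt(H(-691, Z(16, -7)) + 192284) = sqrt(-691/(584 + (-7 + 2*16)) + 192284) = sqrt(-691/(584 + (-7 + 32)) + 192284) = sqrt(-691/(584 + 25) + 192284) = sqrt(-691/609 + 192284) = sqrt(117100265/609) = sqrt(71314061385)/609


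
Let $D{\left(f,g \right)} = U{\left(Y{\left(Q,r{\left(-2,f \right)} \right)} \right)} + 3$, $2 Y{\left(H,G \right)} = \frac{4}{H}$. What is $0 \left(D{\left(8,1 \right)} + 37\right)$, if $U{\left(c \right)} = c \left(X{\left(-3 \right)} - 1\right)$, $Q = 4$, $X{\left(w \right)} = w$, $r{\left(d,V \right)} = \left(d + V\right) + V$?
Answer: $0$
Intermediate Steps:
$r{\left(d,V \right)} = d + 2 V$ ($r{\left(d,V \right)} = \left(V + d\right) + V = d + 2 V$)
$Y{\left(H,G \right)} = \frac{2}{H}$ ($Y{\left(H,G \right)} = \frac{4 \frac{1}{H}}{2} = \frac{2}{H}$)
$U{\left(c \right)} = - 4 c$ ($U{\left(c \right)} = c \left(-3 - 1\right) = c \left(-4\right) = - 4 c$)
$D{\left(f,g \right)} = 1$ ($D{\left(f,g \right)} = - 4 \cdot \frac{2}{4} + 3 = - 4 \cdot 2 \cdot \frac{1}{4} + 3 = \left(-4\right) \frac{1}{2} + 3 = -2 + 3 = 1$)
$0 \left(D{\left(8,1 \right)} + 37\right) = 0 \left(1 + 37\right) = 0 \cdot 38 = 0$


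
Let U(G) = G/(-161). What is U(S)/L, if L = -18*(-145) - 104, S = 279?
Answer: -279/403466 ≈ -0.00069151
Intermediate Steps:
U(G) = -G/161 (U(G) = G*(-1/161) = -G/161)
L = 2506 (L = 2610 - 104 = 2506)
U(S)/L = -1/161*279/2506 = -279/161*1/2506 = -279/403466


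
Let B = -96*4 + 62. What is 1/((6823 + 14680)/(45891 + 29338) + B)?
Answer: -75229/24202235 ≈ -0.0031083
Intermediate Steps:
B = -322 (B = -384 + 62 = -322)
1/((6823 + 14680)/(45891 + 29338) + B) = 1/((6823 + 14680)/(45891 + 29338) - 322) = 1/(21503/75229 - 322) = 1/(-24202235/75229) = -75229/24202235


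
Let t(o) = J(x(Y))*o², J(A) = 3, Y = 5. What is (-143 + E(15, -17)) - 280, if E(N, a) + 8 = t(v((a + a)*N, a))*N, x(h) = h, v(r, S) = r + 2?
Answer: 11612449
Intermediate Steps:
v(r, S) = 2 + r
t(o) = 3*o²
E(N, a) = -8 + 3*N*(2 + 2*N*a)² (E(N, a) = -8 + (3*(2 + (a + a)*N)²)*N = -8 + (3*(2 + (2*a)*N)²)*N = -8 + (3*(2 + 2*N*a)²)*N = -8 + 3*N*(2 + 2*N*a)²)
(-143 + E(15, -17)) - 280 = (-143 + (-8 + 12*15*(1 + 15*(-17))²)) - 280 = (-143 + (-8 + 12*15*(1 - 255)²)) - 280 = (-143 + (-8 + 12*15*(-254)²)) - 280 = (-143 + (-8 + 12*15*64516)) - 280 = (-143 + (-8 + 11612880)) - 280 = (-143 + 11612872) - 280 = 11612729 - 280 = 11612449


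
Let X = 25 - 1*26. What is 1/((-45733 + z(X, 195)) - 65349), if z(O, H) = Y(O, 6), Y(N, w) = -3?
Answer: -1/111085 ≈ -9.0021e-6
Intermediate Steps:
X = -1 (X = 25 - 26 = -1)
z(O, H) = -3
1/((-45733 + z(X, 195)) - 65349) = 1/((-45733 - 3) - 65349) = 1/(-45736 - 65349) = 1/(-111085) = -1/111085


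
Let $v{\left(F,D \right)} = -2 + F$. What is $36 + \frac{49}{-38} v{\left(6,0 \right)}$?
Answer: $\frac{586}{19} \approx 30.842$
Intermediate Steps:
$36 + \frac{49}{-38} v{\left(6,0 \right)} = 36 + \frac{49}{-38} \left(-2 + 6\right) = 36 + 49 \left(- \frac{1}{38}\right) 4 = 36 - \frac{98}{19} = \frac{586}{19}$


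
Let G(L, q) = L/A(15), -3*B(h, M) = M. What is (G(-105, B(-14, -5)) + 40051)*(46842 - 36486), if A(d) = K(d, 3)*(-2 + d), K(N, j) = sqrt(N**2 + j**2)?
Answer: 414768156 - 181230*sqrt(26)/169 ≈ 4.1476e+8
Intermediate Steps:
B(h, M) = -M/3
A(d) = sqrt(9 + d**2)*(-2 + d) (A(d) = sqrt(d**2 + 3**2)*(-2 + d) = sqrt(d**2 + 9)*(-2 + d) = sqrt(9 + d**2)*(-2 + d))
G(L, q) = L*sqrt(26)/1014 (G(L, q) = L/((sqrt(9 + 15**2)*(-2 + 15))) = L/((sqrt(9 + 225)*13)) = L/((sqrt(234)*13)) = L/(((3*sqrt(26))*13)) = L/((39*sqrt(26))) = L*(sqrt(26)/1014) = L*sqrt(26)/1014)
(G(-105, B(-14, -5)) + 40051)*(46842 - 36486) = ((1/1014)*(-105)*sqrt(26) + 40051)*(46842 - 36486) = (-35*sqrt(26)/338 + 40051)*10356 = (40051 - 35*sqrt(26)/338)*10356 = 414768156 - 181230*sqrt(26)/169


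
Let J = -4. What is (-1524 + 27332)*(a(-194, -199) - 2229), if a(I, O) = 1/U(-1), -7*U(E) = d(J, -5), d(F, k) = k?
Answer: -287449504/5 ≈ -5.7490e+7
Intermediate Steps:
U(E) = 5/7 (U(E) = -1/7*(-5) = 5/7)
a(I, O) = 7/5 (a(I, O) = 1/(5/7) = 7/5)
(-1524 + 27332)*(a(-194, -199) - 2229) = (-1524 + 27332)*(7/5 - 2229) = 25808*(-11138/5) = -287449504/5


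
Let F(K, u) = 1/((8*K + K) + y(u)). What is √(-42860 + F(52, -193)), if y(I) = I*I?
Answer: I*√60971439696823/37717 ≈ 207.03*I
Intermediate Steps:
y(I) = I²
F(K, u) = 1/(u² + 9*K) (F(K, u) = 1/((8*K + K) + u²) = 1/(9*K + u²) = 1/(u² + 9*K))
√(-42860 + F(52, -193)) = √(-42860 + 1/((-193)² + 9*52)) = √(-42860 + 1/(37249 + 468)) = √(-42860 + 1/37717) = √(-1616550619/37717) = I*√60971439696823/37717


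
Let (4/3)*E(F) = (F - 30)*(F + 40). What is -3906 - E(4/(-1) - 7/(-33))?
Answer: -4339087/1452 ≈ -2988.4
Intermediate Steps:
E(F) = 3*(-30 + F)*(40 + F)/4 (E(F) = 3*((F - 30)*(F + 40))/4 = 3*((-30 + F)*(40 + F))/4 = 3*(-30 + F)*(40 + F)/4)
-3906 - E(4/(-1) - 7/(-33)) = -3906 - (-900 + 3*(4/(-1) - 7/(-33))²/4 + 15*(4/(-1) - 7/(-33))/2) = -3906 - (-900 + 3*(4*(-1) - 7*(-1/33))²/4 + 15*(4*(-1) - 7*(-1/33))/2) = -3906 - (-900 + 3*(-4 + 7/33)²/4 + 15*(-4 + 7/33)/2) = -3906 - (-900 + 3*(-125/33)²/4 + (15/2)*(-125/33)) = -3906 - (-900 + (¾)*(15625/1089) - 625/22) = -3906 - (-900 + 15625/1452 - 625/22) = -3906 - 1*(-1332425/1452) = -3906 + 1332425/1452 = -4339087/1452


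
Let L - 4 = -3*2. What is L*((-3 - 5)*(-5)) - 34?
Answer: -114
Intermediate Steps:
L = -2 (L = 4 - 3*2 = 4 - 6 = -2)
L*((-3 - 5)*(-5)) - 34 = -2*(-3 - 5)*(-5) - 34 = -(-16)*(-5) - 34 = -2*40 - 34 = -80 - 34 = -114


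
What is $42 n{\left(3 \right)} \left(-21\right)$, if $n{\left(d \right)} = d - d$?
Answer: $0$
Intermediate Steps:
$n{\left(d \right)} = 0$
$42 n{\left(3 \right)} \left(-21\right) = 42 \cdot 0 \left(-21\right) = 0 \left(-21\right) = 0$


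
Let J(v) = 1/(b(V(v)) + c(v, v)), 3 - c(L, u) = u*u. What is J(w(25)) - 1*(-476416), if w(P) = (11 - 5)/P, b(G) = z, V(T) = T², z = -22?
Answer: 5674590351/11911 ≈ 4.7642e+5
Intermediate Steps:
c(L, u) = 3 - u² (c(L, u) = 3 - u*u = 3 - u²)
b(G) = -22
w(P) = 6/P
J(v) = 1/(-19 - v²) (J(v) = 1/(-22 + (3 - v²)) = 1/(-19 - v²))
J(w(25)) - 1*(-476416) = -1/(19 + (6/25)²) - 1*(-476416) = -1/(19 + (6*(1/25))²) + 476416 = -1/(19 + (6/25)²) + 476416 = -1/(19 + 36/625) + 476416 = -1/11911/625 + 476416 = -1*625/11911 + 476416 = -625/11911 + 476416 = 5674590351/11911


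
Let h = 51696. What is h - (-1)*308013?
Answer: 359709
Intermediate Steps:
h - (-1)*308013 = 51696 - (-1)*308013 = 51696 - 1*(-308013) = 51696 + 308013 = 359709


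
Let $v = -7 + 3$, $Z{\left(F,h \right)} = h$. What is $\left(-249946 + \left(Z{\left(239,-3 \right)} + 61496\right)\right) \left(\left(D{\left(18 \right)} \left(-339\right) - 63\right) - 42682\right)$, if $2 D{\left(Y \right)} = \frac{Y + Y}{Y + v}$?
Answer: $\frac{56962934498}{7} \approx 8.1376 \cdot 10^{9}$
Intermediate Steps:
$v = -4$
$D{\left(Y \right)} = \frac{Y}{-4 + Y}$ ($D{\left(Y \right)} = \frac{\left(Y + Y\right) \frac{1}{Y - 4}}{2} = \frac{2 Y \frac{1}{-4 + Y}}{2} = \frac{Y}{-4 + Y}$)
$\left(-249946 + \left(Z{\left(239,-3 \right)} + 61496\right)\right) \left(\left(D{\left(18 \right)} \left(-339\right) - 63\right) - 42682\right) = \left(-249946 + \left(-3 + 61496\right)\right) \left(\left(\frac{18}{-4 + 18} \left(-339\right) - 63\right) - 42682\right) = \left(-249946 + 61493\right) \left(\left(\frac{18}{14} \left(-339\right) - 63\right) - 42682\right) = - 188453 \left(\left(18 \cdot \frac{1}{14} \left(-339\right) - 63\right) - 42682\right) = - 188453 \left(\left(\frac{9}{7} \left(-339\right) - 63\right) - 42682\right) = - 188453 \left(\left(- \frac{3051}{7} - 63\right) - 42682\right) = - 188453 \left(- \frac{3492}{7} - 42682\right) = \left(-188453\right) \left(- \frac{302266}{7}\right) = \frac{56962934498}{7}$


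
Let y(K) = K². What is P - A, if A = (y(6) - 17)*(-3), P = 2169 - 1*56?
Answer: 2170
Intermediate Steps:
P = 2113 (P = 2169 - 56 = 2113)
A = -57 (A = (6² - 17)*(-3) = (36 - 17)*(-3) = 19*(-3) = -57)
P - A = 2113 - 1*(-57) = 2113 + 57 = 2170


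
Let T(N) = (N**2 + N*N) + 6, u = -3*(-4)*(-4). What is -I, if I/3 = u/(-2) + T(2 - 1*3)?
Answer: -96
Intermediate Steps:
u = -48 (u = 12*(-4) = -48)
T(N) = 6 + 2*N**2 (T(N) = (N**2 + N**2) + 6 = 2*N**2 + 6 = 6 + 2*N**2)
I = 96 (I = 3*(-48/(-2) + (6 + 2*(2 - 1*3)**2)) = 3*(-1/2*(-48) + (6 + 2*(2 - 3)**2)) = 3*(24 + (6 + 2*(-1)**2)) = 3*(24 + (6 + 2*1)) = 3*(24 + (6 + 2)) = 3*(24 + 8) = 3*32 = 96)
-I = -1*96 = -96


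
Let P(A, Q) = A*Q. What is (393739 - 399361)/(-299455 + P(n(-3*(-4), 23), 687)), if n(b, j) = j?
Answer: 2811/141827 ≈ 0.019820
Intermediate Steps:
(393739 - 399361)/(-299455 + P(n(-3*(-4), 23), 687)) = (393739 - 399361)/(-299455 + 23*687) = -5622/(-299455 + 15801) = -5622/(-283654) = -5622*(-1/283654) = 2811/141827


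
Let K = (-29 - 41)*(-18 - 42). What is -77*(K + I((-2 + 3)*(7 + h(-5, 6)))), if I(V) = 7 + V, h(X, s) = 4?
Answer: -324786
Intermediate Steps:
K = 4200 (K = -70*(-60) = 4200)
-77*(K + I((-2 + 3)*(7 + h(-5, 6)))) = -77*(4200 + (7 + (-2 + 3)*(7 + 4))) = -77*(4200 + (7 + 1*11)) = -77*(4200 + (7 + 11)) = -77*(4200 + 18) = -77*4218 = -324786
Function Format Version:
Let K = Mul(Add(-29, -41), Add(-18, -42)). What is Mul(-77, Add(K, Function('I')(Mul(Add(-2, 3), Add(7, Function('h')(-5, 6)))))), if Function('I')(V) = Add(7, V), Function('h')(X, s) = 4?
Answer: -324786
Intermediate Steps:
K = 4200 (K = Mul(-70, -60) = 4200)
Mul(-77, Add(K, Function('I')(Mul(Add(-2, 3), Add(7, Function('h')(-5, 6)))))) = Mul(-77, Add(4200, Add(7, Mul(Add(-2, 3), Add(7, 4))))) = Mul(-77, Add(4200, Add(7, Mul(1, 11)))) = Mul(-77, Add(4200, Add(7, 11))) = Mul(-77, Add(4200, 18)) = Mul(-77, 4218) = -324786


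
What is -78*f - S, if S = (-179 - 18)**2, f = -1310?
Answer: 63371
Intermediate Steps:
S = 38809 (S = (-197)**2 = 38809)
-78*f - S = -78*(-1310) - 1*38809 = 102180 - 38809 = 63371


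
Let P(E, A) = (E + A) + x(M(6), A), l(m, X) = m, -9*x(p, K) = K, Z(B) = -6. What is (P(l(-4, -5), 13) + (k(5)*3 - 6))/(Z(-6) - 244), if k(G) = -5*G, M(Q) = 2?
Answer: 661/2250 ≈ 0.29378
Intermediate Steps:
x(p, K) = -K/9
P(E, A) = E + 8*A/9 (P(E, A) = (E + A) - A/9 = (A + E) - A/9 = E + 8*A/9)
(P(l(-4, -5), 13) + (k(5)*3 - 6))/(Z(-6) - 244) = ((-4 + (8/9)*13) + (-5*5*3 - 6))/(-6 - 244) = ((-4 + 104/9) + (-25*3 - 6))/(-250) = (68/9 + (-75 - 6))*(-1/250) = (68/9 - 81)*(-1/250) = -661/9*(-1/250) = 661/2250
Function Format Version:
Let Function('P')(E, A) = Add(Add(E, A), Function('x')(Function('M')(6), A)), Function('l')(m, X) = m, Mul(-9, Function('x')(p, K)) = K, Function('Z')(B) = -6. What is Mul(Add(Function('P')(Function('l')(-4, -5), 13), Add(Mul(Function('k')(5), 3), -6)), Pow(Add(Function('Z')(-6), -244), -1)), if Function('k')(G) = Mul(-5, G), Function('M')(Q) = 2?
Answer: Rational(661, 2250) ≈ 0.29378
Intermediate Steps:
Function('x')(p, K) = Mul(Rational(-1, 9), K)
Function('P')(E, A) = Add(E, Mul(Rational(8, 9), A)) (Function('P')(E, A) = Add(Add(E, A), Mul(Rational(-1, 9), A)) = Add(Add(A, E), Mul(Rational(-1, 9), A)) = Add(E, Mul(Rational(8, 9), A)))
Mul(Add(Function('P')(Function('l')(-4, -5), 13), Add(Mul(Function('k')(5), 3), -6)), Pow(Add(Function('Z')(-6), -244), -1)) = Mul(Add(Add(-4, Mul(Rational(8, 9), 13)), Add(Mul(Mul(-5, 5), 3), -6)), Pow(Add(-6, -244), -1)) = Mul(Add(Add(-4, Rational(104, 9)), Add(Mul(-25, 3), -6)), Pow(-250, -1)) = Mul(Add(Rational(68, 9), Add(-75, -6)), Rational(-1, 250)) = Mul(Add(Rational(68, 9), -81), Rational(-1, 250)) = Mul(Rational(-661, 9), Rational(-1, 250)) = Rational(661, 2250)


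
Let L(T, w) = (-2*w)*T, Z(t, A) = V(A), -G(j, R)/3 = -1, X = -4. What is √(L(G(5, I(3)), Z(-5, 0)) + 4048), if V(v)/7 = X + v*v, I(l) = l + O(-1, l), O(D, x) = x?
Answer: 2*√1054 ≈ 64.931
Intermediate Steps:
I(l) = 2*l (I(l) = l + l = 2*l)
G(j, R) = 3 (G(j, R) = -3*(-1) = 3)
V(v) = -28 + 7*v² (V(v) = 7*(-4 + v*v) = 7*(-4 + v²) = -28 + 7*v²)
Z(t, A) = -28 + 7*A²
L(T, w) = -2*T*w
√(L(G(5, I(3)), Z(-5, 0)) + 4048) = √(-2*3*(-28 + 7*0²) + 4048) = √(-2*3*(-28 + 7*0) + 4048) = √(-2*3*(-28 + 0) + 4048) = √(-2*3*(-28) + 4048) = √(168 + 4048) = √4216 = 2*√1054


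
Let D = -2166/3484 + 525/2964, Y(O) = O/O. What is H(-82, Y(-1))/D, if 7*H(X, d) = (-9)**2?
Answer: -5361876/206003 ≈ -26.028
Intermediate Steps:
Y(O) = 1
H(X, d) = 81/7 (H(X, d) = (1/7)*(-9)**2 = (1/7)*81 = 81/7)
D = -29429/66196 (D = -2166*1/3484 + 525*(1/2964) = -1083/1742 + 175/988 = -29429/66196 ≈ -0.44457)
H(-82, Y(-1))/D = 81/(7*(-29429/66196)) = (81/7)*(-66196/29429) = -5361876/206003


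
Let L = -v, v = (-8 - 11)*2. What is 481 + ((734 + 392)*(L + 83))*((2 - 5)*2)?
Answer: -816995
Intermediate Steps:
v = -38 (v = -19*2 = -38)
L = 38 (L = -1*(-38) = 38)
481 + ((734 + 392)*(L + 83))*((2 - 5)*2) = 481 + ((734 + 392)*(38 + 83))*((2 - 5)*2) = 481 + (1126*121)*(-3*2) = 481 + 136246*(-6) = 481 - 817476 = -816995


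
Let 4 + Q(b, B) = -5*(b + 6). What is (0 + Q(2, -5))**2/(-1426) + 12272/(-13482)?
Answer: -10900256/4806333 ≈ -2.2679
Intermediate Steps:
Q(b, B) = -34 - 5*b (Q(b, B) = -4 - 5*(b + 6) = -4 - 5*(6 + b) = -4 + (-30 - 5*b) = -34 - 5*b)
(0 + Q(2, -5))**2/(-1426) + 12272/(-13482) = (0 + (-34 - 5*2))**2/(-1426) + 12272/(-13482) = (0 + (-34 - 10))**2*(-1/1426) + 12272*(-1/13482) = (0 - 44)**2*(-1/1426) - 6136/6741 = (-44)**2*(-1/1426) - 6136/6741 = 1936*(-1/1426) - 6136/6741 = -968/713 - 6136/6741 = -10900256/4806333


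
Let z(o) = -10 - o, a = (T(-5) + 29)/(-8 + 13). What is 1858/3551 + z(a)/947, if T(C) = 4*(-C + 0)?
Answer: 8446081/16813985 ≈ 0.50233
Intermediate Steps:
T(C) = -4*C (T(C) = 4*(-C) = -4*C)
a = 49/5 (a = (-4*(-5) + 29)/(-8 + 13) = (20 + 29)/5 = 49*(⅕) = 49/5 ≈ 9.8000)
1858/3551 + z(a)/947 = 1858/3551 + (-10 - 1*49/5)/947 = 1858*(1/3551) + (-10 - 49/5)*(1/947) = 1858/3551 - 99/5*1/947 = 1858/3551 - 99/4735 = 8446081/16813985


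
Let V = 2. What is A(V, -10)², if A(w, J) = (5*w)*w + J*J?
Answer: 14400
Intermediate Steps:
A(w, J) = J² + 5*w² (A(w, J) = 5*w² + J² = J² + 5*w²)
A(V, -10)² = ((-10)² + 5*2²)² = (100 + 5*4)² = (100 + 20)² = 120² = 14400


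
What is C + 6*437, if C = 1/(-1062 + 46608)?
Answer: 119421613/45546 ≈ 2622.0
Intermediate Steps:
C = 1/45546 ≈ 2.1956e-5
C + 6*437 = 1/45546 + 6*437 = 1/45546 + 2622 = 119421613/45546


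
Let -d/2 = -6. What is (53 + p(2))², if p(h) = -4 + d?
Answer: 3721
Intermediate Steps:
d = 12 (d = -2*(-6) = 12)
p(h) = 8 (p(h) = -4 + 12 = 8)
(53 + p(2))² = (53 + 8)² = 61² = 3721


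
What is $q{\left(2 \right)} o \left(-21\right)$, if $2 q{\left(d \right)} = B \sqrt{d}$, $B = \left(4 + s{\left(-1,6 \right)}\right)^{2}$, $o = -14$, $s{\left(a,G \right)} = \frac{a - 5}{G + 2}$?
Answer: $\frac{24843 \sqrt{2}}{16} \approx 2195.8$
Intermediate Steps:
$s{\left(a,G \right)} = \frac{-5 + a}{2 + G}$
$B = \frac{169}{16}$ ($B = \left(4 + \frac{-5 - 1}{2 + 6}\right)^{2} = \left(4 + \frac{1}{8} \left(-6\right)\right)^{2} = \left(4 - \frac{3}{4}\right)^{2} = \left(\frac{13}{4}\right)^{2} = \frac{169}{16} \approx 10.563$)
$q{\left(d \right)} = \frac{169 \sqrt{d}}{32}$ ($q{\left(d \right)} = \frac{\frac{169}{16} \sqrt{d}}{2} = \frac{169 \sqrt{d}}{32}$)
$q{\left(2 \right)} o \left(-21\right) = \frac{169 \sqrt{2}}{32} \left(-14\right) \left(-21\right) = - \frac{1183 \sqrt{2}}{16} \left(-21\right) = \frac{24843 \sqrt{2}}{16}$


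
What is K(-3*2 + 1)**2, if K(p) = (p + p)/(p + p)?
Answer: 1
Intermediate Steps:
K(p) = 1 (K(p) = (2*p)/((2*p)) = (2*p)*(1/(2*p)) = 1)
K(-3*2 + 1)**2 = 1**2 = 1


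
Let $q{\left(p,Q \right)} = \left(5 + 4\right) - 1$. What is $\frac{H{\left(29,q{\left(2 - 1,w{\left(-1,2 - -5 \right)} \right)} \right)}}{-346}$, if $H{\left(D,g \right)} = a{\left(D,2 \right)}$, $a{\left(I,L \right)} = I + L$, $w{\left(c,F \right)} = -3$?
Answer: $- \frac{31}{346} \approx -0.089595$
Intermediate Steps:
$q{\left(p,Q \right)} = 8$ ($q{\left(p,Q \right)} = 9 - 1 = 8$)
$H{\left(D,g \right)} = 2 + D$ ($H{\left(D,g \right)} = D + 2 = 2 + D$)
$\frac{H{\left(29,q{\left(2 - 1,w{\left(-1,2 - -5 \right)} \right)} \right)}}{-346} = \frac{2 + 29}{-346} = 31 \left(- \frac{1}{346}\right) = - \frac{31}{346}$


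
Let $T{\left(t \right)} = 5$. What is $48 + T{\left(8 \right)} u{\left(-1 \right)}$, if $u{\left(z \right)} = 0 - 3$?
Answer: $33$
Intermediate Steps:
$u{\left(z \right)} = -3$ ($u{\left(z \right)} = 0 - 3 = -3$)
$48 + T{\left(8 \right)} u{\left(-1 \right)} = 48 + 5 \left(-3\right) = 48 - 15 = 33$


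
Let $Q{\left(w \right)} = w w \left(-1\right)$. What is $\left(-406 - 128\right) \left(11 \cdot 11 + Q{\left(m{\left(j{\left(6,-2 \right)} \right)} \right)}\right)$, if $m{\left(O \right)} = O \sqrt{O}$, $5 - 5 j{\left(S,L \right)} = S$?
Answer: $- \frac{8077284}{125} \approx -64618.0$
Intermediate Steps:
$j{\left(S,L \right)} = 1 - \frac{S}{5}$
$m{\left(O \right)} = O^{\frac{3}{2}}$
$Q{\left(w \right)} = - w^{2}$ ($Q{\left(w \right)} = w^{2} \left(-1\right) = - w^{2}$)
$\left(-406 - 128\right) \left(11 \cdot 11 + Q{\left(m{\left(j{\left(6,-2 \right)} \right)} \right)}\right) = \left(-406 - 128\right) \left(11 \cdot 11 - \left(\left(1 - \frac{6}{5}\right)^{\frac{3}{2}}\right)^{2}\right) = - 534 \left(121 - \left(\left(1 - \frac{6}{5}\right)^{\frac{3}{2}}\right)^{2}\right) = - 534 \left(121 - \left(\left(- \frac{1}{5}\right)^{\frac{3}{2}}\right)^{2}\right) = - 534 \left(121 - \left(- \frac{i \sqrt{5}}{25}\right)^{2}\right) = - 534 \left(121 - - \frac{1}{125}\right) = - 534 \left(121 + \frac{1}{125}\right) = \left(-534\right) \frac{15126}{125} = - \frac{8077284}{125}$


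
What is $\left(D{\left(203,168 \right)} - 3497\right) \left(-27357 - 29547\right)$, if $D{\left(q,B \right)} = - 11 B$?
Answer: $304151880$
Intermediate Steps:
$\left(D{\left(203,168 \right)} - 3497\right) \left(-27357 - 29547\right) = \left(\left(-11\right) 168 - 3497\right) \left(-27357 - 29547\right) = \left(-1848 + \left(-22278 + 18781\right)\right) \left(-56904\right) = \left(-1848 - 3497\right) \left(-56904\right) = \left(-5345\right) \left(-56904\right) = 304151880$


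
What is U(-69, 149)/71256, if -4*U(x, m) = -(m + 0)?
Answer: 149/285024 ≈ 0.00052276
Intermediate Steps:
U(x, m) = m/4 (U(x, m) = -(-1)*(m + 0)/4 = -(-1)*m/4 = m/4)
U(-69, 149)/71256 = ((1/4)*149)/71256 = (149/4)*(1/71256) = 149/285024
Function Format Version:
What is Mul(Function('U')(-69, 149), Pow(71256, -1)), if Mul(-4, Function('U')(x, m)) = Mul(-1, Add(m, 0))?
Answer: Rational(149, 285024) ≈ 0.00052276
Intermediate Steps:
Function('U')(x, m) = Mul(Rational(1, 4), m) (Function('U')(x, m) = Mul(Rational(-1, 4), Mul(-1, Add(m, 0))) = Mul(Rational(-1, 4), Mul(-1, m)) = Mul(Rational(1, 4), m))
Mul(Function('U')(-69, 149), Pow(71256, -1)) = Mul(Mul(Rational(1, 4), 149), Pow(71256, -1)) = Mul(Rational(149, 4), Rational(1, 71256)) = Rational(149, 285024)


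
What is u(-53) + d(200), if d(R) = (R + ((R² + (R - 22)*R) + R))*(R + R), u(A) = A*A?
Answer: 30402809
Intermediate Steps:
u(A) = A²
d(R) = 2*R*(R² + 2*R + R*(-22 + R)) (d(R) = (R + ((R² + (-22 + R)*R) + R))*(2*R) = (R + ((R² + R*(-22 + R)) + R))*(2*R) = (R + (R + R² + R*(-22 + R)))*(2*R) = (R² + 2*R + R*(-22 + R))*(2*R) = 2*R*(R² + 2*R + R*(-22 + R)))
u(-53) + d(200) = (-53)² + 4*200²*(-10 + 200) = 2809 + 4*40000*190 = 2809 + 30400000 = 30402809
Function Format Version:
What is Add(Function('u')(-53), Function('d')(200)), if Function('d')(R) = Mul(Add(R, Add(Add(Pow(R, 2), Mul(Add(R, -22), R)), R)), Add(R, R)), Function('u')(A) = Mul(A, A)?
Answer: 30402809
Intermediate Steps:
Function('u')(A) = Pow(A, 2)
Function('d')(R) = Mul(2, R, Add(Pow(R, 2), Mul(2, R), Mul(R, Add(-22, R)))) (Function('d')(R) = Mul(Add(R, Add(Add(Pow(R, 2), Mul(Add(-22, R), R)), R)), Mul(2, R)) = Mul(Add(R, Add(Add(Pow(R, 2), Mul(R, Add(-22, R))), R)), Mul(2, R)) = Mul(Add(R, Add(R, Pow(R, 2), Mul(R, Add(-22, R)))), Mul(2, R)) = Mul(Add(Pow(R, 2), Mul(2, R), Mul(R, Add(-22, R))), Mul(2, R)) = Mul(2, R, Add(Pow(R, 2), Mul(2, R), Mul(R, Add(-22, R)))))
Add(Function('u')(-53), Function('d')(200)) = Add(Pow(-53, 2), Mul(4, Pow(200, 2), Add(-10, 200))) = Add(2809, Mul(4, 40000, 190)) = Add(2809, 30400000) = 30402809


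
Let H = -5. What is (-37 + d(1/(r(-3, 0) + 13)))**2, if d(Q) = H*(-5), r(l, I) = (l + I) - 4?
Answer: 144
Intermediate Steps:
r(l, I) = -4 + I + l (r(l, I) = (I + l) - 4 = -4 + I + l)
d(Q) = 25 (d(Q) = -5*(-5) = 25)
(-37 + d(1/(r(-3, 0) + 13)))**2 = (-37 + 25)**2 = (-12)**2 = 144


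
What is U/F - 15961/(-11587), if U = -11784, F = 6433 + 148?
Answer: -31501867/76254047 ≈ -0.41312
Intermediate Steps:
F = 6581
U/F - 15961/(-11587) = -11784/6581 - 15961/(-11587) = -11784*1/6581 - 15961*(-1/11587) = -11784/6581 + 15961/11587 = -31501867/76254047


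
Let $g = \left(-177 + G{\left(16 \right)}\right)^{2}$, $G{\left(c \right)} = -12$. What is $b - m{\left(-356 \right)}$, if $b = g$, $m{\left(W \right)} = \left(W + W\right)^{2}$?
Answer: $-471223$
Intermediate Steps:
$g = 35721$ ($g = \left(-177 - 12\right)^{2} = \left(-189\right)^{2} = 35721$)
$m{\left(W \right)} = 4 W^{2}$ ($m{\left(W \right)} = \left(2 W\right)^{2} = 4 W^{2}$)
$b = 35721$
$b - m{\left(-356 \right)} = 35721 - 4 \left(-356\right)^{2} = 35721 - 4 \cdot 126736 = 35721 - 506944 = -471223$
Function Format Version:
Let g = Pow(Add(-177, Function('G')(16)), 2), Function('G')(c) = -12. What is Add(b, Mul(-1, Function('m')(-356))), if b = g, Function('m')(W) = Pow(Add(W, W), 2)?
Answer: -471223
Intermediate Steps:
g = 35721 (g = Pow(Add(-177, -12), 2) = Pow(-189, 2) = 35721)
Function('m')(W) = Mul(4, Pow(W, 2)) (Function('m')(W) = Pow(Mul(2, W), 2) = Mul(4, Pow(W, 2)))
b = 35721
Add(b, Mul(-1, Function('m')(-356))) = Add(35721, Mul(-1, Mul(4, Pow(-356, 2)))) = Add(35721, Mul(-1, Mul(4, 126736))) = Add(35721, Mul(-1, 506944)) = Add(35721, -506944) = -471223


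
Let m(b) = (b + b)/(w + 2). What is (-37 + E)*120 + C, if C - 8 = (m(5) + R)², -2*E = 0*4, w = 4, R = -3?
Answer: -39872/9 ≈ -4430.2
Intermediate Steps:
E = 0 (E = -0*4 = -½*0 = 0)
m(b) = b/3 (m(b) = (b + b)/(4 + 2) = (2*b)/6 = (2*b)*(⅙) = b/3)
C = 88/9 (C = 8 + ((⅓)*5 - 3)² = 8 + (5/3 - 3)² = 8 + (-4/3)² = 8 + 16/9 = 88/9 ≈ 9.7778)
(-37 + E)*120 + C = (-37 + 0)*120 + 88/9 = -37*120 + 88/9 = -4440 + 88/9 = -39872/9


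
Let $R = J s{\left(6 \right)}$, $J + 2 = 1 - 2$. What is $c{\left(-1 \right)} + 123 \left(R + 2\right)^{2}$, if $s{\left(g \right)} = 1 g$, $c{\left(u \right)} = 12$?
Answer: $31500$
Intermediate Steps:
$s{\left(g \right)} = g$
$J = -3$ ($J = -2 + \left(1 - 2\right) = -2 - 1 = -3$)
$R = -18$ ($R = \left(-3\right) 6 = -18$)
$c{\left(-1 \right)} + 123 \left(R + 2\right)^{2} = 12 + 123 \left(-18 + 2\right)^{2} = 12 + 123 \left(-16\right)^{2} = 12 + 123 \cdot 256 = 12 + 31488 = 31500$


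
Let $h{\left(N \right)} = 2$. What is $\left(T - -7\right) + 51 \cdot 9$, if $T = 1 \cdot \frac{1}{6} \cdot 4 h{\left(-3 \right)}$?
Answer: $\frac{1402}{3} \approx 467.33$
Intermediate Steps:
$T = \frac{4}{3}$ ($T = 1 \cdot \frac{1}{6} \cdot 4 \cdot 2 = \frac{1}{6} \cdot 4 \cdot 2 = \frac{2}{3} \cdot 2 = \frac{4}{3} \approx 1.3333$)
$\left(T - -7\right) + 51 \cdot 9 = \left(\frac{4}{3} - -7\right) + 51 \cdot 9 = \left(\frac{4}{3} + 7\right) + 459 = \frac{25}{3} + 459 = \frac{1402}{3}$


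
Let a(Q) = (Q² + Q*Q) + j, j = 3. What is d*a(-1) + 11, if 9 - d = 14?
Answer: -14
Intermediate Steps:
d = -5 (d = 9 - 1*14 = 9 - 14 = -5)
a(Q) = 3 + 2*Q² (a(Q) = (Q² + Q*Q) + 3 = (Q² + Q²) + 3 = 2*Q² + 3 = 3 + 2*Q²)
d*a(-1) + 11 = -5*(3 + 2*(-1)²) + 11 = -5*(3 + 2*1) + 11 = -5*(3 + 2) + 11 = -5*5 + 11 = -25 + 11 = -14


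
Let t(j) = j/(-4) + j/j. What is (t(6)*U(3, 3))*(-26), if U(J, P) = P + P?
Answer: 78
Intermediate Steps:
U(J, P) = 2*P
t(j) = 1 - j/4 (t(j) = j*(-¼) + 1 = -j/4 + 1 = 1 - j/4)
(t(6)*U(3, 3))*(-26) = ((1 - ¼*6)*(2*3))*(-26) = ((1 - 3/2)*6)*(-26) = -½*6*(-26) = -3*(-26) = 78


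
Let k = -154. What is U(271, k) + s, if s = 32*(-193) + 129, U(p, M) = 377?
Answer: -5670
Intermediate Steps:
s = -6047 (s = -6176 + 129 = -6047)
U(271, k) + s = 377 - 6047 = -5670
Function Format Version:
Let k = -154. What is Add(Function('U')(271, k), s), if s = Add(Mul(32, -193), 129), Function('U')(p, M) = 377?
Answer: -5670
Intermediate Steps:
s = -6047 (s = Add(-6176, 129) = -6047)
Add(Function('U')(271, k), s) = Add(377, -6047) = -5670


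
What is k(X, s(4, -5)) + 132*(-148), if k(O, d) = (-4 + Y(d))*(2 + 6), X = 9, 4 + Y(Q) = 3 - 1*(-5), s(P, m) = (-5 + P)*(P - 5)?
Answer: -19536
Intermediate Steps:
s(P, m) = (-5 + P)² (s(P, m) = (-5 + P)*(-5 + P) = (-5 + P)²)
Y(Q) = 4 (Y(Q) = -4 + (3 - 1*(-5)) = -4 + (3 + 5) = -4 + 8 = 4)
k(O, d) = 0 (k(O, d) = (-4 + 4)*(2 + 6) = 0*8 = 0)
k(X, s(4, -5)) + 132*(-148) = 0 + 132*(-148) = 0 - 19536 = -19536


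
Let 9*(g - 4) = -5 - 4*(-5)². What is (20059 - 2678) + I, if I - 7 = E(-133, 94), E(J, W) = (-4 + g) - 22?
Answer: 52063/3 ≈ 17354.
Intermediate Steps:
g = -23/3 (g = 4 + (-5 - 4*(-5)²)/9 = 4 + (-5 - 4*25)/9 = 4 + (-5 - 100)/9 = 4 + (⅑)*(-105) = 4 - 35/3 = -23/3 ≈ -7.6667)
E(J, W) = -101/3 (E(J, W) = (-4 - 23/3) - 22 = -35/3 - 22 = -101/3)
I = -80/3 (I = 7 - 101/3 = -80/3 ≈ -26.667)
(20059 - 2678) + I = (20059 - 2678) - 80/3 = 17381 - 80/3 = 52063/3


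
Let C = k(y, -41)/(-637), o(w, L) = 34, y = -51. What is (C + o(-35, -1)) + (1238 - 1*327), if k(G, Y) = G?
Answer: 602016/637 ≈ 945.08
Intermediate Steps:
C = 51/637 (C = -51/(-637) = -51*(-1/637) = 51/637 ≈ 0.080063)
(C + o(-35, -1)) + (1238 - 1*327) = (51/637 + 34) + (1238 - 1*327) = 21709/637 + (1238 - 327) = 21709/637 + 911 = 602016/637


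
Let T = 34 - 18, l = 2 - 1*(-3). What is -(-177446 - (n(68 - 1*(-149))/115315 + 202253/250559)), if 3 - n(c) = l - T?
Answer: 5127008060501431/28893211085 ≈ 1.7745e+5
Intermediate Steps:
l = 5 (l = 2 + 3 = 5)
T = 16
n(c) = 14 (n(c) = 3 - (5 - 1*16) = 3 - (5 - 16) = 3 - 1*(-11) = 3 + 11 = 14)
-(-177446 - (n(68 - 1*(-149))/115315 + 202253/250559)) = -(-177446 - (14/115315 + 202253/250559)) = -(-177446 - 1*23326312521/28893211085) = -(-177446 - 23326312521/28893211085) = -1*(-5127008060501431/28893211085) = 5127008060501431/28893211085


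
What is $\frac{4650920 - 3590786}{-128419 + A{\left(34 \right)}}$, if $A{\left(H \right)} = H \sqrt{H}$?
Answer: $- \frac{45380449382}{5497133419} - \frac{12014852 \sqrt{34}}{5497133419} \approx -8.268$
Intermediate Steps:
$A{\left(H \right)} = H^{\frac{3}{2}}$
$\frac{4650920 - 3590786}{-128419 + A{\left(34 \right)}} = \frac{4650920 - 3590786}{-128419 + 34^{\frac{3}{2}}} = \frac{1060134}{-128419 + 34 \sqrt{34}}$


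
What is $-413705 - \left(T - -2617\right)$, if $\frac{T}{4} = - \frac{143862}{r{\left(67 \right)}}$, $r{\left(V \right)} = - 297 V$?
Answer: $- \frac{2761655642}{6633} \approx -4.1635 \cdot 10^{5}$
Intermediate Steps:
$T = \frac{191816}{6633}$ ($T = 4 \left(- \frac{143862}{\left(-297\right) 67}\right) = 4 \left(- \frac{143862}{-19899}\right) = 4 \left(\left(-143862\right) \left(- \frac{1}{19899}\right)\right) = 4 \cdot \frac{47954}{6633} = \frac{191816}{6633} \approx 28.918$)
$-413705 - \left(T - -2617\right) = -413705 - \left(\frac{191816}{6633} - -2617\right) = -413705 - \left(\frac{191816}{6633} + 2617\right) = -413705 - \frac{17550377}{6633} = - \frac{2761655642}{6633}$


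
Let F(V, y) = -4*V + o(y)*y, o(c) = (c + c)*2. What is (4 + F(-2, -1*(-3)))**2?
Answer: 2304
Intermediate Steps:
o(c) = 4*c (o(c) = (2*c)*2 = 4*c)
F(V, y) = -4*V + 4*y**2 (F(V, y) = -4*V + (4*y)*y = -4*V + 4*y**2)
(4 + F(-2, -1*(-3)))**2 = (4 + (-4*(-2) + 4*(-1*(-3))**2))**2 = (4 + (8 + 4*3**2))**2 = (4 + (8 + 4*9))**2 = (4 + (8 + 36))**2 = (4 + 44)**2 = 48**2 = 2304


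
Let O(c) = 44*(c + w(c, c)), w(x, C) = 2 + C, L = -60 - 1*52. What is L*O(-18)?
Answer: 167552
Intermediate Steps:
L = -112 (L = -60 - 52 = -112)
O(c) = 88 + 88*c (O(c) = 44*(c + (2 + c)) = 44*(2 + 2*c) = 88 + 88*c)
L*O(-18) = -112*(88 + 88*(-18)) = -112*(88 - 1584) = -112*(-1496) = 167552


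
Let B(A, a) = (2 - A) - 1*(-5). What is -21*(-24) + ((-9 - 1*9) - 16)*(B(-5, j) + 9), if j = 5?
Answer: -210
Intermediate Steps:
B(A, a) = 7 - A (B(A, a) = (2 - A) + 5 = 7 - A)
-21*(-24) + ((-9 - 1*9) - 16)*(B(-5, j) + 9) = -21*(-24) + ((-9 - 1*9) - 16)*((7 - 1*(-5)) + 9) = 504 + ((-9 - 9) - 16)*((7 + 5) + 9) = 504 + (-18 - 16)*(12 + 9) = 504 - 34*21 = 504 - 714 = -210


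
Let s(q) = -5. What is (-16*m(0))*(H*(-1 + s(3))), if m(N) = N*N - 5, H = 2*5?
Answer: -4800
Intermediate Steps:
H = 10
m(N) = -5 + N² (m(N) = N² - 5 = -5 + N²)
(-16*m(0))*(H*(-1 + s(3))) = (-16*(-5 + 0²))*(10*(-1 - 5)) = (-16*(-5 + 0))*(10*(-6)) = -16*(-5)*(-60) = 80*(-60) = -4800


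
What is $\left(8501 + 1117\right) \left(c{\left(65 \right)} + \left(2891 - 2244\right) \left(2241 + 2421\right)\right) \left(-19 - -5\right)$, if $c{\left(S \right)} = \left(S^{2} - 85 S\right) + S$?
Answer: $-405986417508$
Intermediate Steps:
$c{\left(S \right)} = S^{2} - 84 S$
$\left(8501 + 1117\right) \left(c{\left(65 \right)} + \left(2891 - 2244\right) \left(2241 + 2421\right)\right) \left(-19 - -5\right) = \left(8501 + 1117\right) \left(65 \left(-84 + 65\right) + \left(2891 - 2244\right) \left(2241 + 2421\right)\right) \left(-19 - -5\right) = 9618 \left(65 \left(-19\right) + 647 \cdot 4662\right) \left(-19 + 5\right) = 9618 \left(-1235 + 3016314\right) \left(-14\right) = 9618 \cdot 3015079 \left(-14\right) = 28999029822 \left(-14\right) = -405986417508$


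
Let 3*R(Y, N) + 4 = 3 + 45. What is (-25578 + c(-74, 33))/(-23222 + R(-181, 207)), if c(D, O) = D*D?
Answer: 30153/34811 ≈ 0.86619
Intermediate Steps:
R(Y, N) = 44/3 (R(Y, N) = -4/3 + (3 + 45)/3 = -4/3 + (1/3)*48 = -4/3 + 16 = 44/3)
c(D, O) = D**2
(-25578 + c(-74, 33))/(-23222 + R(-181, 207)) = (-25578 + (-74)**2)/(-23222 + 44/3) = (-25578 + 5476)/(-69622/3) = -20102*(-3/69622) = 30153/34811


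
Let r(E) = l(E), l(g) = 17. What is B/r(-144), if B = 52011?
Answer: 52011/17 ≈ 3059.5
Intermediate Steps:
r(E) = 17
B/r(-144) = 52011/17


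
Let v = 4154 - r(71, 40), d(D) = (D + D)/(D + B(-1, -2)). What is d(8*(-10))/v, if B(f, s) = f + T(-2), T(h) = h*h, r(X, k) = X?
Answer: 160/314391 ≈ 0.00050892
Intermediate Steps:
T(h) = h**2
B(f, s) = 4 + f (B(f, s) = f + (-2)**2 = f + 4 = 4 + f)
d(D) = 2*D/(3 + D) (d(D) = (D + D)/(D + (4 - 1)) = (2*D)/(D + 3) = (2*D)/(3 + D) = 2*D/(3 + D))
v = 4083 (v = 4154 - 1*71 = 4154 - 71 = 4083)
d(8*(-10))/v = (2*(8*(-10))/(3 + 8*(-10)))/4083 = (2*(-80)/(3 - 80))*(1/4083) = (2*(-80)/(-77))*(1/4083) = (2*(-80)*(-1/77))*(1/4083) = (160/77)*(1/4083) = 160/314391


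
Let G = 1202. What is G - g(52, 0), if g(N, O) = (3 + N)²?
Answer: -1823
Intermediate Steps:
G - g(52, 0) = 1202 - (3 + 52)² = 1202 - 1*55² = 1202 - 1*3025 = 1202 - 3025 = -1823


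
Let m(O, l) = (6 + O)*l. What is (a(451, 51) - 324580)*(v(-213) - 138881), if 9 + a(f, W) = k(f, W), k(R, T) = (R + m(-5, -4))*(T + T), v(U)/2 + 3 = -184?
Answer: 38851448725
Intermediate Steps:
v(U) = -374 (v(U) = -6 + 2*(-184) = -6 - 368 = -374)
m(O, l) = l*(6 + O)
k(R, T) = 2*T*(-4 + R) (k(R, T) = (R - 4*(6 - 5))*(T + T) = (R - 4*1)*(2*T) = (R - 4)*(2*T) = (-4 + R)*(2*T) = 2*T*(-4 + R))
a(f, W) = -9 + 2*W*(-4 + f)
(a(451, 51) - 324580)*(v(-213) - 138881) = ((-9 + 2*51*(-4 + 451)) - 324580)*(-374 - 138881) = ((-9 + 2*51*447) - 324580)*(-139255) = ((-9 + 45594) - 324580)*(-139255) = (45585 - 324580)*(-139255) = -278995*(-139255) = 38851448725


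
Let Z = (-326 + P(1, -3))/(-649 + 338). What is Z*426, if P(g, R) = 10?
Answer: 134616/311 ≈ 432.85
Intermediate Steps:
Z = 316/311 (Z = (-326 + 10)/(-649 + 338) = -316/(-311) = -316*(-1/311) = 316/311 ≈ 1.0161)
Z*426 = (316/311)*426 = 134616/311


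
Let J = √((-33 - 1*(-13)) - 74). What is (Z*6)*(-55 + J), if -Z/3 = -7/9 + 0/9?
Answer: -770 + 14*I*√94 ≈ -770.0 + 135.74*I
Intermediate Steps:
Z = 7/3 (Z = -3*(-7/9 + 0/9) = -3*(-7*⅑ + 0*(⅑)) = -3*(-7/9 + 0) = -3*(-7/9) = 7/3 ≈ 2.3333)
J = I*√94 (J = √((-33 + 13) - 74) = √(-20 - 74) = √(-94) = I*√94 ≈ 9.6954*I)
(Z*6)*(-55 + J) = ((7/3)*6)*(-55 + I*√94) = 14*(-55 + I*√94) = -770 + 14*I*√94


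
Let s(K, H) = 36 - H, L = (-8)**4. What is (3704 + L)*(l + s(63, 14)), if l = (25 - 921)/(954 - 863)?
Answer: 94800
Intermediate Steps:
l = -128/13 (l = -896/91 = -896*1/91 = -128/13 ≈ -9.8462)
L = 4096
(3704 + L)*(l + s(63, 14)) = (3704 + 4096)*(-128/13 + (36 - 1*14)) = 7800*(-128/13 + (36 - 14)) = 7800*(-128/13 + 22) = 7800*(158/13) = 94800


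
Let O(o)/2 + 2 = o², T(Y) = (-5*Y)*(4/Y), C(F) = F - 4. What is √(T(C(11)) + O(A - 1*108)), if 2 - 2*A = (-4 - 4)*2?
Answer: √19578 ≈ 139.92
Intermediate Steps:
C(F) = -4 + F
A = 9 (A = 1 - (-4 - 4)*2/2 = 1 - (-4)*2 = 1 - ½*(-16) = 1 + 8 = 9)
T(Y) = -20
O(o) = -4 + 2*o²
√(T(C(11)) + O(A - 1*108)) = √(-20 + (-4 + 2*(9 - 1*108)²)) = √(-20 + (-4 + 2*(9 - 108)²)) = √(-20 + (-4 + 2*(-99)²)) = √(-20 + (-4 + 2*9801)) = √(-20 + (-4 + 19602)) = √(-20 + 19598) = √19578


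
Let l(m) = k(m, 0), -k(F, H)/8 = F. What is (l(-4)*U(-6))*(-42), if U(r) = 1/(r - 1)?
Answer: 192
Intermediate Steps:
k(F, H) = -8*F
U(r) = 1/(-1 + r)
l(m) = -8*m
(l(-4)*U(-6))*(-42) = ((-8*(-4))/(-1 - 6))*(-42) = (32/(-7))*(-42) = (32*(-⅐))*(-42) = -32/7*(-42) = 192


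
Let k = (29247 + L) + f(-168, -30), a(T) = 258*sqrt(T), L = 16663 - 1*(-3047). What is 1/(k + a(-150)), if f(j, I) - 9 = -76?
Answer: 4889/240021670 - 129*I*sqrt(6)/240021670 ≈ 2.0369e-5 - 1.3165e-6*I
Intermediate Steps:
f(j, I) = -67 (f(j, I) = 9 - 76 = -67)
L = 19710 (L = 16663 + 3047 = 19710)
k = 48890 (k = (29247 + 19710) - 67 = 48957 - 67 = 48890)
1/(k + a(-150)) = 1/(48890 + 258*sqrt(-150)) = 1/(48890 + 258*(5*I*sqrt(6))) = 1/(48890 + 1290*I*sqrt(6))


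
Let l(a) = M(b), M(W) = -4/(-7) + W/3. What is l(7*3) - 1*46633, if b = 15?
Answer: -326392/7 ≈ -46627.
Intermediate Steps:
M(W) = 4/7 + W/3 (M(W) = -4*(-⅐) + W*(⅓) = 4/7 + W/3)
l(a) = 39/7 (l(a) = 4/7 + (⅓)*15 = 4/7 + 5 = 39/7)
l(7*3) - 1*46633 = 39/7 - 1*46633 = 39/7 - 46633 = -326392/7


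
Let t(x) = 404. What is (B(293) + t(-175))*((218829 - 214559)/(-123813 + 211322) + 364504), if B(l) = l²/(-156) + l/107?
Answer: -12740703302060167/243450038 ≈ -5.2334e+7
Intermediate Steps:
B(l) = -l²/156 + l/107 (B(l) = l²*(-1/156) + l*(1/107) = -l²/156 + l/107)
(B(293) + t(-175))*((218829 - 214559)/(-123813 + 211322) + 364504) = ((1/16692)*293*(156 - 107*293) + 404)*((218829 - 214559)/(-123813 + 211322) + 364504) = ((1/16692)*293*(156 - 31351) + 404)*(4270/87509 + 364504) = ((1/16692)*293*(-31195) + 404)*(4270*(1/87509) + 364504) = (-9140135/16692 + 404)*(4270/87509 + 364504) = -2396567/16692*31897384806/87509 = -12740703302060167/243450038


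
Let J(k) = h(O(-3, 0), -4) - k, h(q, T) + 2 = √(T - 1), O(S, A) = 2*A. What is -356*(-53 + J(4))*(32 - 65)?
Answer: -693132 + 11748*I*√5 ≈ -6.9313e+5 + 26269.0*I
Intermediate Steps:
h(q, T) = -2 + √(-1 + T) (h(q, T) = -2 + √(T - 1) = -2 + √(-1 + T))
J(k) = -2 - k + I*√5 (J(k) = (-2 + √(-1 - 4)) - k = (-2 + √(-5)) - k = (-2 + I*√5) - k = -2 - k + I*√5)
-356*(-53 + J(4))*(32 - 65) = -356*(-53 + (-2 - 1*4 + I*√5))*(32 - 65) = -356*(-53 + (-2 - 4 + I*√5))*(-33) = -356*(-53 + (-6 + I*√5))*(-33) = -356*(-59 + I*√5)*(-33) = -356*(1947 - 33*I*√5) = -693132 + 11748*I*√5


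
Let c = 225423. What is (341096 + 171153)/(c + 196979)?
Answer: 512249/422402 ≈ 1.2127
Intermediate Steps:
(341096 + 171153)/(c + 196979) = (341096 + 171153)/(225423 + 196979) = 512249/422402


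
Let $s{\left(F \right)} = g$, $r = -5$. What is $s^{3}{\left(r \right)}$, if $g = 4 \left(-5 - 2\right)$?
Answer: $-21952$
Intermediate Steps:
$g = -28$ ($g = 4 \left(-7\right) = -28$)
$s{\left(F \right)} = -28$
$s^{3}{\left(r \right)} = \left(-28\right)^{3} = -21952$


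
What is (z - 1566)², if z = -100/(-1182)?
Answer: 856468807936/349281 ≈ 2.4521e+6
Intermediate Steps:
z = 50/591 (z = -100*(-1/1182) = 50/591 ≈ 0.084602)
(z - 1566)² = (50/591 - 1566)² = (-925456/591)² = 856468807936/349281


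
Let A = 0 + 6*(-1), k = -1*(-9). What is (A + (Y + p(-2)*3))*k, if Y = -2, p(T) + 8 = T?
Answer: -342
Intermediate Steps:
k = 9
p(T) = -8 + T
A = -6 (A = 0 - 6 = -6)
(A + (Y + p(-2)*3))*k = (-6 + (-2 + (-8 - 2)*3))*9 = (-6 + (-2 - 10*3))*9 = (-6 + (-2 - 30))*9 = (-6 - 32)*9 = -38*9 = -342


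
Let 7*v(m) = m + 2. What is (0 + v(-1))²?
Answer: 1/49 ≈ 0.020408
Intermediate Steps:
v(m) = 2/7 + m/7 (v(m) = (m + 2)/7 = (2 + m)/7 = 2/7 + m/7)
(0 + v(-1))² = (0 + (2/7 + (⅐)*(-1)))² = (0 + (2/7 - ⅐))² = (0 + ⅐)² = (⅐)² = 1/49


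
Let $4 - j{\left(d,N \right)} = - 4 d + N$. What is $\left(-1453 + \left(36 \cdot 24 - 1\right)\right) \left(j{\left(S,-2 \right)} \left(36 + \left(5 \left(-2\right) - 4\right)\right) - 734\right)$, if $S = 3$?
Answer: $199420$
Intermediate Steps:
$j{\left(d,N \right)} = 4 - N + 4 d$ ($j{\left(d,N \right)} = 4 - \left(- 4 d + N\right) = 4 - \left(N - 4 d\right) = 4 - N + 4 d$)
$\left(-1453 + \left(36 \cdot 24 - 1\right)\right) \left(j{\left(S,-2 \right)} \left(36 + \left(5 \left(-2\right) - 4\right)\right) - 734\right) = \left(-1453 + \left(36 \cdot 24 - 1\right)\right) \left(\left(4 - -2 + 4 \cdot 3\right) \left(36 + \left(5 \left(-2\right) - 4\right)\right) - 734\right) = \left(-1453 + \left(864 - 1\right)\right) \left(\left(4 + 2 + 12\right) \left(36 - 14\right) - 734\right) = \left(-1453 + 863\right) \left(18 \left(36 - 14\right) - 734\right) = - 590 \left(18 \cdot 22 - 734\right) = - 590 \left(396 - 734\right) = \left(-590\right) \left(-338\right) = 199420$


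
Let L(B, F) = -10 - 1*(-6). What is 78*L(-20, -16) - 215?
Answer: -527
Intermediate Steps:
L(B, F) = -4 (L(B, F) = -10 + 6 = -4)
78*L(-20, -16) - 215 = 78*(-4) - 215 = -312 - 215 = -527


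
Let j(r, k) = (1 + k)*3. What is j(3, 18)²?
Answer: 3249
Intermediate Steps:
j(r, k) = 3 + 3*k
j(3, 18)² = (3 + 3*18)² = (3 + 54)² = 57² = 3249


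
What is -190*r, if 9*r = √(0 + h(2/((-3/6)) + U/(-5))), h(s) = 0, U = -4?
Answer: 0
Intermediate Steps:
r = 0 (r = √(0 + 0)/9 = √0/9 = (⅑)*0 = 0)
-190*r = -190*0 = 0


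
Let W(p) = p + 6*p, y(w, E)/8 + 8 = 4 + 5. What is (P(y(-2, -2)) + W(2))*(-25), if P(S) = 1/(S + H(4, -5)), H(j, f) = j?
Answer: -4225/12 ≈ -352.08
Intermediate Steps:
y(w, E) = 8 (y(w, E) = -64 + 8*(4 + 5) = -64 + 8*9 = -64 + 72 = 8)
W(p) = 7*p
P(S) = 1/(4 + S) (P(S) = 1/(S + 4) = 1/(4 + S))
(P(y(-2, -2)) + W(2))*(-25) = (1/(4 + 8) + 7*2)*(-25) = (1/12 + 14)*(-25) = (169/12)*(-25) = -4225/12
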